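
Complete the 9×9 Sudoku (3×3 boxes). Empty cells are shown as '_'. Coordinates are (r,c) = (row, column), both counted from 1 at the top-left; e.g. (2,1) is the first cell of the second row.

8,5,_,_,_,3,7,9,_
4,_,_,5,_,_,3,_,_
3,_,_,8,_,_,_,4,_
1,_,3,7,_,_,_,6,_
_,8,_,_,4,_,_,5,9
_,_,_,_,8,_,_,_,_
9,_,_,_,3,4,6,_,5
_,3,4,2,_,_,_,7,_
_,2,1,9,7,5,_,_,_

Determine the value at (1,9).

6

(7,2) = 7 (sole candidate).
(7,3) = 8 (sole candidate).
(7,4) = 1 (sole candidate).
(7,8) = 2 (sole candidate).
(8,5) = 6 (sole candidate).
(8,6) = 8 (sole candidate).
(8,9) = 1 (sole candidate).
(9,1) = 6 (sole candidate).
(8,1) = 5 (sole candidate).
(8,7) = 9 (sole candidate).
(1,5) = 1 (hidden single in row 1).
(1,4) = 4 (hidden single in row 1).
(3,7) = 5 (hidden single in row 3).
(3,2) = 1 (hidden single in row 3).
(2,8) = 1 (hidden single in row 2).
(6,8) = 3 (sole candidate).
(9,8) = 8 (sole candidate).
(6,4) = 6 (sole candidate).
(9,7) = 4 (sole candidate).
(9,9) = 3 (sole candidate).
(5,4) = 3 (sole candidate).
(2,9) = 8 (hidden single in row 2).
(4,5) = 5 (hidden single in row 4).
(4,7) = 8 (hidden single in row 4).
(5,3) = 6 (hidden single in row 5).
(1,3) = 2 (sole candidate).
(1,9) = 6: row 1 has {1,2,3,4,5,7,8,9}; col 9 has {1,3,5,8,9}; box has {1,3,4,5,7,8,9} → only 6 remains.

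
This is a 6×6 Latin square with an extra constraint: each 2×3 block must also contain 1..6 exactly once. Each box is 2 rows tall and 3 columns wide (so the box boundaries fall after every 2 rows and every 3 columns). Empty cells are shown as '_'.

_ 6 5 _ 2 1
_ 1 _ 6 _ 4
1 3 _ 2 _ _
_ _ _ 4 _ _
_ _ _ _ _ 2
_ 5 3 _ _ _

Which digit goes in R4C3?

6

R1C4 = 3: row 1 has {1,2,5,6}; col 4 has {2,4,6}; box has {1,2,4,6} → only 3 remains.
R2C3 = 2: row 2 has {1,4,6}; col 3 has {3,5}; box has {1,5,6} → only 2 remains.
R2C5 = 5: row 2 has {1,2,4,6}; col 5 has {2}; box has {1,2,3,4,6} → only 5 remains.
R3C5 = 6: row 3 has {1,2,3}; col 5 has {2,5}; box has {2,4} → only 6 remains.
R3C6 = 5: row 3 has {1,2,3,6}; col 6 has {1,2,4}; box has {2,4,6} → only 5 remains.
R4C2 = 2: row 4 has {4}; col 2 has {1,3,5,6}; box has {1,3} → only 2 remains.
R4C3 = 6: row 4 has {2,4}; col 3 has {2,3,5}; box has {1,2,3} → only 6 remains.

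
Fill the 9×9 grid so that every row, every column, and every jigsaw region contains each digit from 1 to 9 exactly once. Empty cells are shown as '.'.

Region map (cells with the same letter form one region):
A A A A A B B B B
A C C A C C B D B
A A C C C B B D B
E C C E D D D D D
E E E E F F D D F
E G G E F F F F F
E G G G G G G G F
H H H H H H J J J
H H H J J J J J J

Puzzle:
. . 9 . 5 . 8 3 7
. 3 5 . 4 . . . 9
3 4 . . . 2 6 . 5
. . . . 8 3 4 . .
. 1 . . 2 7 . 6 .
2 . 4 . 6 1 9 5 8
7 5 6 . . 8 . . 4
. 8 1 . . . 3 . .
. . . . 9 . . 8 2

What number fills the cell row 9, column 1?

4

row 1, column 6 = 4: row 1 has {3,5,7,8,9}; col 6 has {1,2,3,7,8}; region has {2,3,5,6,7,8,9} → only 4 remains.
row 2, column 6 = 6: row 2 has {3,4,5,9}; col 6 has {1,2,3,4,7,8}; region has {3,4,5} → only 6 remains.
row 2, column 7 = 1: row 2 has {3,4,5,6,9}; col 7 has {3,4,6,8,9}; region has {2,3,4,5,6,7,8,9} → only 1 remains.
row 4, column 9 = 1: row 4 has {3,4,8}; col 9 has {2,4,5,7,8,9}; region has {3,4,6,8} → only 1 remains.
row 5, column 7 = 5: row 5 has {1,2,6,7}; col 7 has {1,3,4,6,8,9}; region has {1,3,4,6,8} → only 5 remains.
row 5, column 9 = 3: row 5 has {1,2,5,6,7}; col 9 has {1,2,4,5,7,8,9}; region has {1,2,4,5,6,7,8,9} → only 3 remains.
row 6, column 2 = 7: row 6 has {1,2,4,5,6,8,9}; col 2 has {1,3,4,5,8}; region has {4,5,6,8} → only 7 remains.
row 6, column 4 = 3: row 6 has {1,2,4,5,6,7,8,9}; col 4 has {}; region has {1,2,7} → only 3 remains.
row 7, column 7 = 2: row 7 has {4,5,6,7,8}; col 7 has {1,3,4,5,6,8,9}; region has {4,5,6,7,8} → only 2 remains.
row 8, column 5 = 7: row 8 has {1,3,8}; col 5 has {2,4,5,6,8,9}; region has {1,8} → only 7 remains.
row 8, column 8 = 4: row 8 has {1,3,7,8}; col 8 has {3,5,6,8}; region has {2,3,8,9} → only 4 remains.
row 8, column 9 = 6: row 8 has {1,3,4,7,8}; col 9 has {1,2,3,4,5,7,8,9}; region has {2,3,4,8,9} → only 6 remains.
row 9, column 2 = 6: row 9 has {2,8,9}; col 2 has {1,3,4,5,7,8}; region has {1,7,8} → only 6 remains.
row 9, column 3 = 3: row 9 has {2,6,8,9}; col 3 has {1,4,5,6,9}; region has {1,6,7,8} → only 3 remains.
row 9, column 6 = 5: row 9 has {2,3,6,8,9}; col 6 has {1,2,3,4,6,7,8}; region has {2,3,4,6,8,9} → only 5 remains.
row 9, column 7 = 7: row 9 has {2,3,5,6,8,9}; col 7 has {1,2,3,4,5,6,8,9}; region has {2,3,4,5,6,8,9} → only 7 remains.
row 1, column 2 = 2: row 1 has {3,4,5,7,8,9}; col 2 has {1,3,4,5,6,7,8}; region has {3,4,5,9} → only 2 remains.
row 2, column 1 = 8: row 2 has {1,3,4,5,6,9}; col 1 has {2,3,7}; region has {2,3,4,5,9} → only 8 remains.
row 2, column 4 = 7: row 2 has {1,3,4,5,6,8,9}; col 4 has {3}; region has {2,3,4,5,8,9} → only 7 remains.
row 2, column 8 = 2: row 2 has {1,3,4,5,6,7,8,9}; col 8 has {3,4,5,6,8}; region has {1,3,4,5,6,8} → only 2 remains.
row 3, column 5 = 1: row 3 has {2,3,4,5,6}; col 5 has {2,4,5,6,7,8,9}; region has {3,4,5,6} → only 1 remains.
row 4, column 2 = 9: row 4 has {1,3,4,8}; col 2 has {1,2,3,4,5,6,7,8}; region has {1,3,4,5,6} → only 9 remains.
row 4, column 8 = 7: row 4 has {1,3,4,8,9}; col 8 has {2,3,4,5,6,8}; region has {1,2,3,4,5,6,8} → only 7 remains.
row 5, column 3 = 8: row 5 has {1,2,3,5,6,7}; col 3 has {1,3,4,5,6,9}; region has {1,2,3,7} → only 8 remains.
row 7, column 5 = 3: row 7 has {2,4,5,6,7,8}; col 5 has {1,2,4,5,6,7,8,9}; region has {2,4,5,6,7,8} → only 3 remains.
row 8, column 6 = 9: row 8 has {1,3,4,6,7,8}; col 6 has {1,2,3,4,5,6,7,8}; region has {1,3,6,7,8} → only 9 remains.
row 9, column 1 = 4: row 9 has {2,3,5,6,7,8,9}; col 1 has {2,3,7,8}; region has {1,3,6,7,8,9} → only 4 remains.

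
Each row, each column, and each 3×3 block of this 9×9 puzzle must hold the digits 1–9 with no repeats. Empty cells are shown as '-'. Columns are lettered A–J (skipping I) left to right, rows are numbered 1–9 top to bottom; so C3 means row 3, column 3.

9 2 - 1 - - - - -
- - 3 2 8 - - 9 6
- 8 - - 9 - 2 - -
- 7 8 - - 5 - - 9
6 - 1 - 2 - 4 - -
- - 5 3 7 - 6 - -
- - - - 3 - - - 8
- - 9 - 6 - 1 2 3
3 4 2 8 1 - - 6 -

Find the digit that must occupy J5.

7

E4 = 4: row 4 has {5,7,8,9}; col 5 has {1,2,3,6,7,8,9}; box has {2,3,5,7} → only 4 remains.
G4 = 3: row 4 has {4,5,7,8,9}; col 7 has {1,2,4,6}; box has {4,6,9} → only 3 remains.
H4 = 1: row 4 has {3,4,5,7,8,9}; col 8 has {2,6,9}; box has {3,4,6,9} → only 1 remains.
D5 = 9: row 5 has {1,2,4,6}; col 4 has {1,2,3,8}; box has {2,3,4,5,7} → only 9 remains.
F5 = 8: row 5 has {1,2,4,6,9}; col 6 has {5}; box has {2,3,4,5,7,9} → only 8 remains.
B6 = 9: row 6 has {3,5,6,7}; col 2 has {2,4,7,8}; box has {1,5,6,7,8} → only 9 remains.
F6 = 1: row 6 has {3,5,6,7,9}; col 6 has {5,8}; box has {2,3,4,5,7,8,9} → only 1 remains.
H6 = 8: row 6 has {1,3,5,6,7,9}; col 8 has {1,2,6,9}; box has {1,3,4,6,9} → only 8 remains.
J6 = 2: row 6 has {1,3,5,6,7,8,9}; col 9 has {3,6,8,9}; box has {1,3,4,6,8,9} → only 2 remains.
B8 = 5: row 8 has {1,2,3,6,9}; col 2 has {2,4,7,8,9}; box has {2,3,4,9} → only 5 remains.
E1 = 5: row 1 has {1,2,9}; col 5 has {1,2,3,4,6,7,8,9}; box has {1,2,8,9} → only 5 remains.
B2 = 1: row 2 has {2,3,6,8,9}; col 2 has {2,4,5,7,8,9}; box has {2,3,8,9} → only 1 remains.
A4 = 2: row 4 has {1,3,4,5,7,8,9}; col 1 has {3,6,9}; box has {1,5,6,7,8,9} → only 2 remains.
D4 = 6: row 4 has {1,2,3,4,5,7,8,9}; col 4 has {1,2,3,8,9}; box has {1,2,3,4,5,7,8,9} → only 6 remains.
B5 = 3: row 5 has {1,2,4,6,8,9}; col 2 has {1,2,4,5,7,8,9}; box has {1,2,5,6,7,8,9} → only 3 remains.
A6 = 4: row 6 has {1,2,3,5,6,7,8,9}; col 1 has {2,3,6,9}; box has {1,2,3,5,6,7,8,9} → only 4 remains.
B7 = 6: row 7 has {3,8}; col 2 has {1,2,3,4,5,7,8,9}; box has {2,3,4,5,9} → only 6 remains.
C7 = 7: row 7 has {3,6,8}; col 3 has {1,2,3,5,8,9}; box has {2,3,4,5,6,9} → only 7 remains.
A8 = 8: row 8 has {1,2,3,5,6,9}; col 1 has {2,3,4,6,9}; box has {2,3,4,5,6,7,9} → only 8 remains.
A7 = 1: row 7 has {3,6,7,8}; col 1 has {2,3,4,6,8,9}; box has {2,3,4,5,6,7,8,9} → only 1 remains.
G1 = 8: in row 1, 8 can only go here (every other open cell in that row sees an 8).
F2 = 4: in row 2, 4 can only go here (every other open cell in that row sees a 4).
D3 = 7: row 3 has {2,8,9}; col 4 has {1,2,3,6,8,9}; box has {1,2,4,5,8,9} → only 7 remains.
D8 = 4: row 8 has {1,2,3,5,6,8,9}; col 4 has {1,2,3,6,7,8,9}; box has {1,3,6,8} → only 4 remains.
F8 = 7: row 8 has {1,2,3,4,5,6,8,9}; col 6 has {1,4,5,8}; box has {1,3,4,6,8} → only 7 remains.
F9 = 9: row 9 has {1,2,3,4,6,8}; col 6 has {1,4,5,7,8}; box has {1,3,4,6,7,8} → only 9 remains.
A3 = 5: row 3 has {2,7,8,9}; col 1 has {1,2,3,4,6,8,9}; box has {1,2,3,8,9} → only 5 remains.
D7 = 5: row 7 has {1,3,6,7,8}; col 4 has {1,2,3,4,6,7,8,9}; box has {1,3,4,6,7,8,9} → only 5 remains.
F7 = 2: row 7 has {1,3,5,6,7,8}; col 6 has {1,4,5,7,8,9}; box has {1,3,4,5,6,7,8,9} → only 2 remains.
G7 = 9: row 7 has {1,2,3,5,6,7,8}; col 7 has {1,2,3,4,6,8}; box has {1,2,3,6,8} → only 9 remains.
H7 = 4: row 7 has {1,2,3,5,6,7,8,9}; col 8 has {1,2,6,8,9}; box has {1,2,3,6,8,9} → only 4 remains.
A2 = 7: row 2 has {1,2,3,4,6,8,9}; col 1 has {1,2,3,4,5,6,8,9}; box has {1,2,3,5,8,9} → only 7 remains.
G2 = 5: row 2 has {1,2,3,4,6,7,8,9}; col 7 has {1,2,3,4,6,8,9}; box has {2,6,8,9} → only 5 remains.
H3 = 3: row 3 has {2,5,7,8,9}; col 8 has {1,2,4,6,8,9}; box has {2,5,6,8,9} → only 3 remains.
G9 = 7: row 9 has {1,2,3,4,6,8,9}; col 7 has {1,2,3,4,5,6,8,9}; box has {1,2,3,4,6,8,9} → only 7 remains.
J9 = 5: row 9 has {1,2,3,4,6,7,8,9}; col 9 has {2,3,6,8,9}; box has {1,2,3,4,6,7,8,9} → only 5 remains.
H1 = 7: row 1 has {1,2,5,8,9}; col 8 has {1,2,3,4,6,8,9}; box has {2,3,5,6,8,9} → only 7 remains.
J1 = 4: row 1 has {1,2,5,7,8,9}; col 9 has {2,3,5,6,8,9}; box has {2,3,5,6,7,8,9} → only 4 remains.
F3 = 6: row 3 has {2,3,5,7,8,9}; col 6 has {1,2,4,5,7,8,9}; box has {1,2,4,5,7,8,9} → only 6 remains.
J3 = 1: row 3 has {2,3,5,6,7,8,9}; col 9 has {2,3,4,5,6,8,9}; box has {2,3,4,5,6,7,8,9} → only 1 remains.
H5 = 5: row 5 has {1,2,3,4,6,8,9}; col 8 has {1,2,3,4,6,7,8,9}; box has {1,2,3,4,6,8,9} → only 5 remains.
J5 = 7: row 5 has {1,2,3,4,5,6,8,9}; col 9 has {1,2,3,4,5,6,8,9}; box has {1,2,3,4,5,6,8,9} → only 7 remains.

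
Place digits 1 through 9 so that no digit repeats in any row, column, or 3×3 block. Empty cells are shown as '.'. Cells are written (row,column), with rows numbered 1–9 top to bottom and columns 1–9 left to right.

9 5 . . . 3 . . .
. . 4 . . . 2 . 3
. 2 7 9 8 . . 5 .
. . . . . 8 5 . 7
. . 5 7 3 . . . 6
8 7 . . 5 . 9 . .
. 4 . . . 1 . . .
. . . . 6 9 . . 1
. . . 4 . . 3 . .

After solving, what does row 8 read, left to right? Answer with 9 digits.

(3,9) = 4 (sole candidate).
(6,9) = 2 (sole candidate).
(1,9) = 8 (sole candidate).
(3,6) = 6 (sole candidate).
(3,7) = 1 (sole candidate).
(6,6) = 4 (sole candidate).
(3,1) = 3 (sole candidate).
(5,6) = 2 (sole candidate).
(1,5) = 4 (hidden single in row 1).
(1,4) = 2 (hidden single in row 1).
(1,3) = 1 (hidden single in row 1).
(2,1) = 6 (sole candidate).
(2,2) = 8 (sole candidate).
(8,2) = 3: row 8 has {1,6,9}; col 2 has {2,4,5,7,8}; box has {4} → only 3 remains.
(2,8) = 9 (hidden single in row 2).
(5,2) = 9 (hidden single in row 5).
(4,5) = 9 (hidden single in row 4).
(7,4) = 3 (hidden single in row 7).
(8,4) = 8: in column 4, 8 can only go here (every other open cell in that column sees an 8).
(8,3) = 2: row 8 has {1,3,6,8,9}; col 3 has {1,4,5,7}; box has {3,4} → only 2 remains.
(4,1) = 2 (hidden single in row 4).
(4,8) = 4 (hidden single in row 4).
(5,7) = 8 (sole candidate).
(5,8) = 1 (sole candidate).
(6,8) = 3 (sole candidate).
(8,8) = 7: row 8 has {1,2,3,6,8,9}; col 8 has {1,3,4,5,9}; box has {1,3} → only 7 remains.
(1,8) = 6 (sole candidate).
(5,1) = 4 (sole candidate).
(6,3) = 6 (sole candidate).
(6,4) = 1 (sole candidate).
(7,7) = 6 (sole candidate).
(8,1) = 5: row 8 has {1,2,3,6,7,8,9}; col 1 has {2,3,4,6,8,9}; box has {2,3,4} → only 5 remains.
(8,7) = 4: row 8 has {1,2,3,5,6,7,8,9}; col 7 has {1,2,3,5,6,8,9}; box has {1,3,6,7} → only 4 remains.

532869471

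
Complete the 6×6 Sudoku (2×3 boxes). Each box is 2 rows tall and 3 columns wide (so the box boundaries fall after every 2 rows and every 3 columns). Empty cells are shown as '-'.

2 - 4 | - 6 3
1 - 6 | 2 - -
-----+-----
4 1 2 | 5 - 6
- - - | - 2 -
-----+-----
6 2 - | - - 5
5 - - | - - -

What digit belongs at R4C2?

6

R1C2 = 5 (sole candidate).
R1C4 = 1 (sole candidate).
R2C2 = 3 (sole candidate).
R2C6 = 4 (sole candidate).
R3C5 = 3 (sole candidate).
R4C1 = 3 (sole candidate).
R4C2 = 6: row 4 has {2,3}; col 2 has {1,2,3,5}; box has {1,2,3,4} → only 6 remains.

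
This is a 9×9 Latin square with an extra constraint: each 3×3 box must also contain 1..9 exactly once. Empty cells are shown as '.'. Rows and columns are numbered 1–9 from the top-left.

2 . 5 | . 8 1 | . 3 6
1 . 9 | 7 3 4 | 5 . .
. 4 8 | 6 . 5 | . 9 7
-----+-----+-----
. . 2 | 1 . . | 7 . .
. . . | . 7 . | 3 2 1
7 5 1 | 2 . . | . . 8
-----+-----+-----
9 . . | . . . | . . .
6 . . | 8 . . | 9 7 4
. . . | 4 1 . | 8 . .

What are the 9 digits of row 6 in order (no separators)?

751293648

R1C2 = 7: row 1 has {1,2,3,5,6,8}; col 2 has {4,5}; box has {1,2,4,5,8,9} → only 7 remains.
R1C4 = 9: row 1 has {1,2,3,5,6,7,8}; col 4 has {1,2,4,6,7,8}; box has {1,3,4,5,6,7,8} → only 9 remains.
R1C7 = 4: row 1 has {1,2,3,5,6,7,8,9}; col 7 has {3,5,7,8,9}; box has {3,5,6,7,9} → only 4 remains.
R2C2 = 6: row 2 has {1,3,4,5,7,9}; col 2 has {4,5,7}; box has {1,2,4,5,7,8,9} → only 6 remains.
R2C8 = 8: row 2 has {1,3,4,5,6,7,9}; col 8 has {2,3,7,9}; box has {3,4,5,6,7,9} → only 8 remains.
R2C9 = 2: row 2 has {1,3,4,5,6,7,8,9}; col 9 has {1,4,6,7,8}; box has {3,4,5,6,7,8,9} → only 2 remains.
R3C1 = 3: row 3 has {4,5,6,7,8,9}; col 1 has {1,2,6,7,9}; box has {1,2,4,5,6,7,8,9} → only 3 remains.
R3C5 = 2: row 3 has {3,4,5,6,7,8,9}; col 5 has {1,3,7,8}; box has {1,3,4,5,6,7,8,9} → only 2 remains.
R3C7 = 1: row 3 has {2,3,4,5,6,7,8,9}; col 7 has {3,4,5,7,8,9}; box has {2,3,4,5,6,7,8,9} → only 1 remains.
R5C4 = 5: row 5 has {1,2,3,7}; col 4 has {1,2,4,6,7,8,9}; box has {1,2,7} → only 5 remains.
R6C7 = 6: row 6 has {1,2,5,7,8}; col 7 has {1,3,4,5,7,8,9}; box has {1,2,3,7,8} → only 6 remains.
R6C8 = 4: row 6 has {1,2,5,6,7,8}; col 8 has {2,3,7,8,9}; box has {1,2,3,6,7,8} → only 4 remains.
R7C4 = 3: row 7 has {9}; col 4 has {1,2,4,5,6,7,8,9}; box has {1,4,8} → only 3 remains.
R7C7 = 2: row 7 has {3,9}; col 7 has {1,3,4,5,6,7,8,9}; box has {4,7,8,9} → only 2 remains.
R7C9 = 5: row 7 has {2,3,9}; col 9 has {1,2,4,6,7,8}; box has {2,4,7,8,9} → only 5 remains.
R8C3 = 3: row 8 has {4,6,7,8,9}; col 3 has {1,2,5,8,9}; box has {6,9} → only 3 remains.
R8C5 = 5: row 8 has {3,4,6,7,8,9}; col 5 has {1,2,3,7,8}; box has {1,3,4,8} → only 5 remains.
R8C6 = 2: row 8 has {3,4,5,6,7,8,9}; col 6 has {1,4,5}; box has {1,3,4,5,8} → only 2 remains.
R9C1 = 5: row 9 has {1,4,8}; col 1 has {1,2,3,6,7,9}; box has {3,6,9} → only 5 remains.
R9C2 = 2: row 9 has {1,4,5,8}; col 2 has {4,5,6,7}; box has {3,5,6,9} → only 2 remains.
R9C3 = 7: row 9 has {1,2,4,5,8}; col 3 has {1,2,3,5,8,9}; box has {2,3,5,6,9} → only 7 remains.
R9C8 = 6: row 9 has {1,2,4,5,7,8}; col 8 has {2,3,4,7,8,9}; box has {2,4,5,7,8,9} → only 6 remains.
R9C9 = 3: row 9 has {1,2,4,5,6,7,8}; col 9 has {1,2,4,5,6,7,8}; box has {2,4,5,6,7,8,9} → only 3 remains.
R4C8 = 5: row 4 has {1,2,7}; col 8 has {2,3,4,6,7,8,9}; box has {1,2,3,4,6,7,8} → only 5 remains.
R4C9 = 9: row 4 has {1,2,5,7}; col 9 has {1,2,3,4,5,6,7,8}; box has {1,2,3,4,5,6,7,8} → only 9 remains.
R6C5 = 9: row 6 has {1,2,4,5,6,7,8}; col 5 has {1,2,3,5,7,8}; box has {1,2,5,7} → only 9 remains.
R6C6 = 3: row 6 has {1,2,4,5,6,7,8,9}; col 6 has {1,2,4,5}; box has {1,2,5,7,9} → only 3 remains.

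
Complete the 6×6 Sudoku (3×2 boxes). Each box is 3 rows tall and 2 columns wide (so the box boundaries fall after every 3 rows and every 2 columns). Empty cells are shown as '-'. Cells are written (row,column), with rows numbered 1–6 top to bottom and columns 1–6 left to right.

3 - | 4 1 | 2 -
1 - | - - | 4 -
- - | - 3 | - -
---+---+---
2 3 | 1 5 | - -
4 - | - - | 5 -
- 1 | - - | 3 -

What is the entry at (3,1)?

(4,5) = 6 (sole candidate).
(4,6) = 4 (sole candidate).
(5,2) = 6 (sole candidate).
(5,4) = 2 (sole candidate).
(5,6) = 1 (sole candidate).
(6,1) = 5 (sole candidate).
(6,3) = 6 (sole candidate).
(6,4) = 4 (sole candidate).
(6,6) = 2 (sole candidate).
(1,2) = 5 (sole candidate).
(1,6) = 6 (sole candidate).
(2,2) = 2 (sole candidate).
(2,3) = 5 (sole candidate).
(2,4) = 6 (sole candidate).
(2,6) = 3 (sole candidate).
(3,1) = 6: row 3 has {3}; col 1 has {1,2,3,4,5}; box has {1,2,3,5} → only 6 remains.

6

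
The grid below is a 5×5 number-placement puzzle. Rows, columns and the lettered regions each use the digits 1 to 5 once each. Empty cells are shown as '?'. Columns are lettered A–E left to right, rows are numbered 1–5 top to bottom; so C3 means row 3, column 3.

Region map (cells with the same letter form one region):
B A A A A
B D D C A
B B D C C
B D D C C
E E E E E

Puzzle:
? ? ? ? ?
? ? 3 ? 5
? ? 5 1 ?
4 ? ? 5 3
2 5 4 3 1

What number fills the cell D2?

2

A2 = 1: row 2 has {3,5}; col 1 has {2,4}; region has {4} → only 1 remains.
A3 = 3: row 3 has {1,5}; col 1 has {1,2,4}; region has {1,4} → only 3 remains.
B3 = 2: row 3 has {1,3,5}; col 2 has {5}; region has {1,3,4} → only 2 remains.
E3 = 4: row 3 has {1,2,3,5}; col 5 has {1,3,5}; region has {1,3,5} → only 4 remains.
B4 = 1: row 4 has {3,4,5}; col 2 has {2,5}; region has {3,5} → only 1 remains.
C4 = 2: row 4 has {1,3,4,5}; col 3 has {3,4,5}; region has {1,3,5} → only 2 remains.
A1 = 5: row 1 has {}; col 1 has {1,2,3,4}; region has {1,2,3,4} → only 5 remains.
C1 = 1: row 1 has {5}; col 3 has {2,3,4,5}; region has {5} → only 1 remains.
E1 = 2: row 1 has {1,5}; col 5 has {1,3,4,5}; region has {1,5} → only 2 remains.
B2 = 4: row 2 has {1,3,5}; col 2 has {1,2,5}; region has {1,2,3,5} → only 4 remains.
D2 = 2: row 2 has {1,3,4,5}; col 4 has {1,3,5}; region has {1,3,4,5} → only 2 remains.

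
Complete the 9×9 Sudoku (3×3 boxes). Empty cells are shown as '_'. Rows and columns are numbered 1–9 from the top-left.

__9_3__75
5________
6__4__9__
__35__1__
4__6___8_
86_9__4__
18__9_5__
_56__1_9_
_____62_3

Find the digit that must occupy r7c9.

6

r1c1 = 2: row 1 has {3,5,7,9}; col 1 has {1,4,5,6,8}; box has {5,6,9} → only 2 remains.
r1c6 = 8: row 1 has {2,3,5,7,9}; col 6 has {1,6}; box has {3,4} → only 8 remains.
r1c7 = 6: row 1 has {2,3,5,7,8,9}; col 7 has {1,2,4,5,9}; box has {5,7,9} → only 6 remains.
r1c4 = 1: row 1 has {2,3,5,6,7,8,9}; col 4 has {4,5,6,9}; box has {3,4,8} → only 1 remains.
r1c2 = 4: row 1 has {1,2,3,5,6,7,8,9}; col 2 has {5,6,8}; box has {2,5,6,9} → only 4 remains.
r2c5 = 6: in row 2, 6 can only go here (every other open cell in that row sees a 6).
r2c6 = 9: in row 2, 9 can only go here (every other open cell in that row sees a 9).
r4c5 = 8: in row 4, 8 can only go here (every other open cell in that row sees an 8).
r4c6 = 4: in row 4, 4 can only go here (every other open cell in that row sees a 4).
r5c3 = 5: in row 5, 5 can only go here (every other open cell in that row sees a 5).
r6c8 = 5: in row 6, 5 can only go here (every other open cell in that row sees a 5).
r6c6 = 3: in row 6, 3 can only go here (every other open cell in that row sees a 3).
r5c7 = 3: in row 5, 3 can only go here (every other open cell in that row sees a 3).
r2c7 = 8: row 2 has {5,6,9}; col 7 has {1,2,3,4,5,6,9}; box has {5,6,7,9} → only 8 remains.
r8c7 = 7: row 8 has {1,5,6,9}; col 7 has {1,2,3,4,5,6,8,9}; box has {2,3,5,9} → only 7 remains.
r8c1 = 3: row 8 has {1,5,6,7,9}; col 1 has {1,2,4,5,6,8}; box has {1,5,6,8} → only 3 remains.
r3c3 = 8: in row 3, 8 can only go here (every other open cell in that row sees an 8).
r7c4 = 3: in row 7, 3 can only go here (every other open cell in that row sees a 3).
r9c8 = 1: in row 9, 1 can only go here (every other open cell in that row sees a 1).
r9c5 = 5: in row 9, 5 can only go here (every other open cell in that row sees a 5).
r9c4 = 8: in row 9, 8 can only go here (every other open cell in that row sees an 8).
r8c4 = 2: row 8 has {1,3,5,6,7,9}; col 4 has {1,3,4,5,6,8,9}; box has {1,3,5,6,8,9} → only 2 remains.
r8c5 = 4: row 8 has {1,2,3,5,6,7,9}; col 5 has {3,5,6,8,9}; box has {1,2,3,5,6,8,9} → only 4 remains.
r8c9 = 8: row 8 has {1,2,3,4,5,6,7,9}; col 9 has {3,5}; box has {1,2,3,5,7,9} → only 8 remains.
r2c4 = 7: row 2 has {5,6,8,9}; col 4 has {1,2,3,4,5,6,8,9}; box has {1,3,4,6,8,9} → only 7 remains.
r3c5 = 2: row 3 has {4,6,8,9}; col 5 has {3,4,5,6,8,9}; box has {1,3,4,6,7,8,9} → only 2 remains.
r3c6 = 5: row 3 has {2,4,6,8,9}; col 6 has {1,3,4,6,8,9}; box has {1,2,3,4,6,7,8,9} → only 5 remains.
r3c8 = 3: row 3 has {2,4,5,6,8,9}; col 8 has {1,5,7,8,9}; box has {5,6,7,8,9} → only 3 remains.
r3c9 = 1: row 3 has {2,3,4,5,6,8,9}; col 9 has {3,5,8}; box has {3,5,6,7,8,9} → only 1 remains.
r7c6 = 7: row 7 has {1,3,5,8,9}; col 6 has {1,3,4,5,6,8,9}; box has {1,2,3,4,5,6,8,9} → only 7 remains.
r2c3 = 1: row 2 has {5,6,7,8,9}; col 3 has {3,5,6,8,9}; box has {2,4,5,6,8,9} → only 1 remains.
r3c2 = 7: row 3 has {1,2,3,4,5,6,8,9}; col 2 has {4,5,6,8}; box has {1,2,4,5,6,8,9} → only 7 remains.
r5c6 = 2: row 5 has {3,4,5,6,8}; col 6 has {1,3,4,5,6,7,8,9}; box has {3,4,5,6,8,9} → only 2 remains.
r9c2 = 9: row 9 has {1,2,3,5,6,8}; col 2 has {4,5,6,7,8}; box has {1,3,5,6,8} → only 9 remains.
r2c2 = 3: row 2 has {1,5,6,7,8,9}; col 2 has {4,5,6,7,8,9}; box has {1,2,4,5,6,7,8,9} → only 3 remains.
r4c2 = 2: row 4 has {1,3,4,5,8}; col 2 has {3,4,5,6,7,8,9}; box has {3,4,5,6,8} → only 2 remains.
r4c8 = 6: row 4 has {1,2,3,4,5,8}; col 8 has {1,3,5,7,8,9}; box has {1,3,4,5,8} → only 6 remains.
r5c2 = 1: row 5 has {2,3,4,5,6,8}; col 2 has {2,3,4,5,6,7,8,9}; box has {2,3,4,5,6,8} → only 1 remains.
r5c5 = 7: row 5 has {1,2,3,4,5,6,8}; col 5 has {2,3,4,5,6,8,9}; box has {2,3,4,5,6,8,9} → only 7 remains.
r5c9 = 9: row 5 has {1,2,3,4,5,6,7,8}; col 9 has {1,3,5,8}; box has {1,3,4,5,6,8} → only 9 remains.
r6c3 = 7: row 6 has {3,4,5,6,8,9}; col 3 has {1,3,5,6,8,9}; box has {1,2,3,4,5,6,8} → only 7 remains.
r6c5 = 1: row 6 has {3,4,5,6,7,8,9}; col 5 has {2,3,4,5,6,7,8,9}; box has {2,3,4,5,6,7,8,9} → only 1 remains.
r6c9 = 2: row 6 has {1,3,4,5,6,7,8,9}; col 9 has {1,3,5,8,9}; box has {1,3,4,5,6,8,9} → only 2 remains.
r7c8 = 4: row 7 has {1,3,5,7,8,9}; col 8 has {1,3,5,6,7,8,9}; box has {1,2,3,5,7,8,9} → only 4 remains.
r7c9 = 6: row 7 has {1,3,4,5,7,8,9}; col 9 has {1,2,3,5,8,9}; box has {1,2,3,4,5,7,8,9} → only 6 remains.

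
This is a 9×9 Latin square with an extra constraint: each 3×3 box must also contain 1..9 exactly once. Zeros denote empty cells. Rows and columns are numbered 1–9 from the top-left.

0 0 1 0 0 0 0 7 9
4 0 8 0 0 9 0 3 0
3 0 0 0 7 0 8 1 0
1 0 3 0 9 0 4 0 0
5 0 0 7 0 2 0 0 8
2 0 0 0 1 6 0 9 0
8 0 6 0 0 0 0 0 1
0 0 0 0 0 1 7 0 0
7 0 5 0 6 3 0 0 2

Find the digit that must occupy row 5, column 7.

1

row 1, column 1 = 6 (sole candidate).
row 5, column 8 = 6 (sole candidate).
row 8, column 1 = 9 (sole candidate).
row 9, column 7 = 9 (sole candidate).
row 2, column 4 = 1 (hidden single in row 2).
row 2, column 2 = 7 (hidden single in row 2).
row 4, column 8 = 2 (hidden single in row 4).
row 4, column 2 = 6 (hidden single in row 4).
row 4, column 9 = 7 (hidden single in row 4).
row 5, column 7 = 1: in row 5, 1 can only go here (every other open cell in that row sees a 1).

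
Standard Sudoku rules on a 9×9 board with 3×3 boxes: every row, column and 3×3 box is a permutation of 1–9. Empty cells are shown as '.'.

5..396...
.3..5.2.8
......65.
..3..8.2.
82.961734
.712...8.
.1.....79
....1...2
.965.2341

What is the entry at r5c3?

r1c8 = 1: row 1 has {3,5,6,9}; col 8 has {2,3,4,5,7,8}; box has {2,5,6,8} → only 1 remains.
r1c9 = 7: row 1 has {1,3,5,6,9}; col 9 has {1,2,4,8,9}; box has {1,2,5,6,8} → only 7 remains.
r2c8 = 9: row 2 has {2,3,5,8}; col 8 has {1,2,3,4,5,7,8}; box has {1,2,5,6,7,8} → only 9 remains.
r3c9 = 3: row 3 has {5,6}; col 9 has {1,2,4,7,8,9}; box has {1,2,5,6,7,8,9} → only 3 remains.
r5c3 = 5: row 5 has {1,2,3,4,6,7,8,9}; col 3 has {1,3,6}; box has {1,2,3,7,8} → only 5 remains.

5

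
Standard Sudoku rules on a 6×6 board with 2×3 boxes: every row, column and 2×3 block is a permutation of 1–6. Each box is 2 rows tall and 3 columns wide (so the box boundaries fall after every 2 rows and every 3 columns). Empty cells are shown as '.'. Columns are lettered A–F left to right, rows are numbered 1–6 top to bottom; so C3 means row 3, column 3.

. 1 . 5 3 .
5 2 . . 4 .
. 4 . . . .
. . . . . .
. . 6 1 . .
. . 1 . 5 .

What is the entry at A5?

C1 = 4: row 1 has {1,3,5}; col 3 has {1,6}; box has {1,2,5} → only 4 remains.
C2 = 3: row 2 has {2,4,5}; col 3 has {1,4,6}; box has {1,2,4,5} → only 3 remains.
D2 = 6: row 2 has {2,3,4,5}; col 4 has {1,5}; box has {3,4,5} → only 6 remains.
F2 = 1: row 2 has {2,3,4,5,6}; col 6 has {}; box has {3,4,5,6} → only 1 remains.
E5 = 2: row 5 has {1,6}; col 5 has {3,4,5}; box has {1,5} → only 2 remains.
B6 = 3: row 6 has {1,5}; col 2 has {1,2,4}; box has {1,6} → only 3 remains.
D6 = 4: row 6 has {1,3,5}; col 4 has {1,5,6}; box has {1,2,5} → only 4 remains.
F6 = 6: row 6 has {1,3,4,5}; col 6 has {1}; box has {1,2,4,5} → only 6 remains.
A1 = 6: row 1 has {1,3,4,5}; col 1 has {5}; box has {1,2,3,4,5} → only 6 remains.
F1 = 2: row 1 has {1,3,4,5,6}; col 6 has {1,6}; box has {1,3,4,5,6} → only 2 remains.
A5 = 4: row 5 has {1,2,6}; col 1 has {5,6}; box has {1,3,6} → only 4 remains.

4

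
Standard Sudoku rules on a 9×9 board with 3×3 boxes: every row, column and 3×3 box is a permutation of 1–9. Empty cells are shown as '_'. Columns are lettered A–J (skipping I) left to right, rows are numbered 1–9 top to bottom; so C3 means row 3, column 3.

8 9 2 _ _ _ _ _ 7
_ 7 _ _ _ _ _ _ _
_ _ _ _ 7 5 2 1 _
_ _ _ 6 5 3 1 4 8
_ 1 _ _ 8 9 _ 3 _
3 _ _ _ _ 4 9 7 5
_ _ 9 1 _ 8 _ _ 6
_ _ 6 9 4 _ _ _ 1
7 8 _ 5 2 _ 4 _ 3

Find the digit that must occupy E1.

B4 = 2: row 4 has {1,3,4,5,6,8}; col 2 has {1,7,8,9}; box has {1,3} → only 2 remains.
C4 = 7: row 4 has {1,2,3,4,5,6,8}; col 3 has {2,6,9}; box has {1,2,3} → only 7 remains.
G5 = 6: row 5 has {1,3,8,9}; col 7 has {1,2,4,9}; box has {1,3,4,5,7,8,9} → only 6 remains.
J5 = 2: row 5 has {1,3,6,8,9}; col 9 has {1,3,5,6,7,8}; box has {1,3,4,5,6,7,8,9} → only 2 remains.
B6 = 6: row 6 has {3,4,5,7,9}; col 2 has {1,2,7,8,9}; box has {1,2,3,7} → only 6 remains.
C6 = 8: row 6 has {3,4,5,6,7,9}; col 3 has {2,6,7,9}; box has {1,2,3,6,7} → only 8 remains.
D6 = 2: row 6 has {3,4,5,6,7,8,9}; col 4 has {1,5,6,9}; box has {3,4,5,6,8,9} → only 2 remains.
E6 = 1: row 6 has {2,3,4,5,6,7,8,9}; col 5 has {2,4,5,7,8}; box has {2,3,4,5,6,8,9} → only 1 remains.
E7 = 3: row 7 has {1,6,8,9}; col 5 has {1,2,4,5,7,8}; box has {1,2,4,5,8,9} → only 3 remains.
F8 = 7: row 8 has {1,4,6,9}; col 6 has {3,4,5,8,9}; box has {1,2,3,4,5,8,9} → only 7 remains.
C9 = 1: row 9 has {2,3,4,5,7,8}; col 3 has {2,6,7,8,9}; box has {6,7,8,9} → only 1 remains.
F9 = 6: row 9 has {1,2,3,4,5,7,8}; col 6 has {3,4,5,7,8,9}; box has {1,2,3,4,5,7,8,9} → only 6 remains.
H9 = 9: row 9 has {1,2,3,4,5,6,7,8}; col 8 has {1,3,4,7}; box has {1,3,4,6} → only 9 remains.
E1 = 6: row 1 has {2,7,8,9}; col 5 has {1,2,3,4,5,7,8}; box has {5,7} → only 6 remains.

6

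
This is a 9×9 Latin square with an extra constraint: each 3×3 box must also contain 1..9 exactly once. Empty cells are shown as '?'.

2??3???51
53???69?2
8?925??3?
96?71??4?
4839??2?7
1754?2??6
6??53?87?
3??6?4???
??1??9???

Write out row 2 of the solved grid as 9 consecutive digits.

R1C2 = 4 (sole candidate).
R2C3 = 7: row 2 has {2,3,5,6,9}; col 3 has {1,3,5,9}; box has {2,3,4,5,8,9} → only 7 remains.
R2C8 = 8: row 2 has {2,3,5,6,7,9}; col 8 has {3,4,5,7}; box has {1,2,3,5,9} → only 8 remains.
R3C2 = 1 (sole candidate).
R3C6 = 7 (sole candidate).
R3C9 = 4 (sole candidate).
R4C3 = 2 (sole candidate).
R5C5 = 6 (sole candidate).
R5C6 = 5 (sole candidate).
R5C8 = 1 (sole candidate).
R6C5 = 8 (sole candidate).
R6C7 = 3 (sole candidate).
R6C8 = 9 (sole candidate).
R7C3 = 4 (sole candidate).
R7C6 = 1 (sole candidate).
R7C9 = 9 (sole candidate).
R8C3 = 8 (sole candidate).
R8C8 = 2 (sole candidate).
R8C9 = 5 (sole candidate).
R9C1 = 7 (sole candidate).
R9C4 = 8 (sole candidate).
R9C5 = 2 (sole candidate).
R9C8 = 6 (sole candidate).
R9C9 = 3 (sole candidate).
R1C3 = 6 (sole candidate).
R1C5 = 9 (sole candidate).
R1C6 = 8 (sole candidate).
R1C7 = 7 (sole candidate).
R2C4 = 1: row 2 has {2,3,5,6,7,8,9}; col 4 has {2,3,4,5,6,7,8,9}; box has {2,3,5,6,7,8,9} → only 1 remains.
R2C5 = 4: row 2 has {1,2,3,5,6,7,8,9}; col 5 has {1,2,3,5,6,8,9}; box has {1,2,3,5,6,7,8,9} → only 4 remains.

537146982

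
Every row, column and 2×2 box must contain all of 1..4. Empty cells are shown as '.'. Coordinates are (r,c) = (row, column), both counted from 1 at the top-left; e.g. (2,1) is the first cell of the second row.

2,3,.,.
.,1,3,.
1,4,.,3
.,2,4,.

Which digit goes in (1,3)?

(1,3) = 1: row 1 has {2,3}; col 3 has {3,4}; box has {3} → only 1 remains.

1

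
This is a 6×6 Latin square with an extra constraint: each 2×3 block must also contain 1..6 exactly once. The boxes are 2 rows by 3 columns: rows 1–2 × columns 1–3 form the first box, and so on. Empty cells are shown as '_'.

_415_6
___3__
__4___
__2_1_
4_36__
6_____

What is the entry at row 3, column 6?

5

row 1, column 5 = 2: row 1 has {1,4,5,6}; col 5 has {1}; box has {3,5,6} → only 2 remains.
row 2, column 5 = 4: row 2 has {3}; col 5 has {1,2}; box has {2,3,5,6} → only 4 remains.
row 2, column 6 = 1: row 2 has {3,4}; col 6 has {6}; box has {2,3,4,5,6} → only 1 remains.
row 3, column 4 = 2: row 3 has {4}; col 4 has {3,5,6}; box has {1} → only 2 remains.
row 4, column 4 = 4: row 4 has {1,2}; col 4 has {2,3,5,6}; box has {1,2} → only 4 remains.
row 5, column 5 = 5: row 5 has {3,4,6}; col 5 has {1,2,4}; box has {6} → only 5 remains.
row 5, column 6 = 2: row 5 has {3,4,5,6}; col 6 has {1,6}; box has {5,6} → only 2 remains.
row 6, column 3 = 5: row 6 has {6}; col 3 has {1,2,3,4}; box has {3,4,6} → only 5 remains.
row 6, column 4 = 1: row 6 has {5,6}; col 4 has {2,3,4,5,6}; box has {2,5,6} → only 1 remains.
row 6, column 5 = 3: row 6 has {1,5,6}; col 5 has {1,2,4,5}; box has {1,2,5,6} → only 3 remains.
row 6, column 6 = 4: row 6 has {1,3,5,6}; col 6 has {1,2,6}; box has {1,2,3,5,6} → only 4 remains.
row 1, column 1 = 3: row 1 has {1,2,4,5,6}; col 1 has {4,6}; box has {1,4} → only 3 remains.
row 2, column 3 = 6: row 2 has {1,3,4}; col 3 has {1,2,3,4,5}; box has {1,3,4} → only 6 remains.
row 3, column 5 = 6: row 3 has {2,4}; col 5 has {1,2,3,4,5}; box has {1,2,4} → only 6 remains.
row 4, column 1 = 5: row 4 has {1,2,4}; col 1 has {3,4,6}; box has {2,4} → only 5 remains.
row 4, column 6 = 3: row 4 has {1,2,4,5}; col 6 has {1,2,4,6}; box has {1,2,4,6} → only 3 remains.
row 5, column 2 = 1: row 5 has {2,3,4,5,6}; col 2 has {4}; box has {3,4,5,6} → only 1 remains.
row 6, column 2 = 2: row 6 has {1,3,4,5,6}; col 2 has {1,4}; box has {1,3,4,5,6} → only 2 remains.
row 2, column 1 = 2: row 2 has {1,3,4,6}; col 1 has {3,4,5,6}; box has {1,3,4,6} → only 2 remains.
row 2, column 2 = 5: row 2 has {1,2,3,4,6}; col 2 has {1,2,4}; box has {1,2,3,4,6} → only 5 remains.
row 3, column 1 = 1: row 3 has {2,4,6}; col 1 has {2,3,4,5,6}; box has {2,4,5} → only 1 remains.
row 3, column 2 = 3: row 3 has {1,2,4,6}; col 2 has {1,2,4,5}; box has {1,2,4,5} → only 3 remains.
row 3, column 6 = 5: row 3 has {1,2,3,4,6}; col 6 has {1,2,3,4,6}; box has {1,2,3,4,6} → only 5 remains.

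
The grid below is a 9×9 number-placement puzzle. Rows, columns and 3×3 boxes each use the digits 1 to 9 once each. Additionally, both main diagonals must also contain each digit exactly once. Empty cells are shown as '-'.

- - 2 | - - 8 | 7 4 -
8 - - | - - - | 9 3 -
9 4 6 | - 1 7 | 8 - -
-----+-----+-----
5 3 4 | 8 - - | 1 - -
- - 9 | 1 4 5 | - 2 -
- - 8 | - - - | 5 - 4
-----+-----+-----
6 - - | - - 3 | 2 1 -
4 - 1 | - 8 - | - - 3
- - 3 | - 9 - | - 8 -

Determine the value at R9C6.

1

R3C8 = 5 (sole candidate).
R3C9 = 2 (sole candidate).
R5C1 = 7 (sole candidate).
R5C2 = 6 (sole candidate).
R5C7 = 3 (sole candidate).
R5C9 = 8 (sole candidate).
R6C6 = 9 (sole candidate).
R8C7 = 6 (sole candidate).
R8C8 = 7 (sole candidate).
R9C1 = 2 (sole candidate).
R9C7 = 4 (sole candidate).
R9C9 = 5 (sole candidate).
R2C2 = 1 (sole candidate).
R2C9 = 6 (sole candidate).
R3C4 = 3 (sole candidate).
R4C6 = 6 (sole candidate).
R4C8 = 9 (sole candidate).
R4C9 = 7 (sole candidate).
R6C1 = 1 (sole candidate).
R6C2 = 2 (sole candidate).
R6C4 = 7 (sole candidate).
R6C5 = 3 (sole candidate).
R6C8 = 6 (sole candidate).
R7C3 = 5 (sole candidate).
R7C4 = 4 (sole candidate).
R7C5 = 7 (sole candidate).
R7C9 = 9 (sole candidate).
R8C2 = 9 (sole candidate).
R8C6 = 2 (sole candidate).
R9C2 = 7 (sole candidate).
R9C4 = 6 (sole candidate).
R9C6 = 1: row 9 has {2,3,4,5,6,7,8,9}; col 6 has {2,3,5,6,7,8,9}; box has {2,3,4,6,7,8,9} → only 1 remains.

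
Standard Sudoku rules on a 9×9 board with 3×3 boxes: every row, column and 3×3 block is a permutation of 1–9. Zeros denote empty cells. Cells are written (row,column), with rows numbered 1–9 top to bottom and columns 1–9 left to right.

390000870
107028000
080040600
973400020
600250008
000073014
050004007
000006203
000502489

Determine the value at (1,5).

6

(2,9) = 5: row 2 has {1,2,7,8}; col 9 has {3,4,7,8,9}; box has {6,7,8} → only 5 remains.
(4,6) = 1: row 4 has {2,3,4,7,9}; col 6 has {2,3,4,6,8}; box has {2,3,4,5,7} → only 1 remains.
(4,7) = 5: row 4 has {1,2,3,4,7,9}; col 7 has {2,4,6,8}; box has {1,2,4,8} → only 5 remains.
(4,9) = 6: row 4 has {1,2,3,4,5,7,9}; col 9 has {3,4,5,7,8,9}; box has {1,2,4,5,8} → only 6 remains.
(5,6) = 9: row 5 has {2,5,6,8}; col 6 has {1,2,3,4,6,8}; box has {1,2,3,4,5,7} → only 9 remains.
(5,8) = 3: row 5 has {2,5,6,8,9}; col 8 has {1,2,7,8}; box has {1,2,4,5,6,8} → only 3 remains.
(6,2) = 2: row 6 has {1,3,4,7}; col 2 has {5,7,8,9}; box has {3,6,7,9} → only 2 remains.
(6,7) = 9: row 6 has {1,2,3,4,7}; col 7 has {2,4,5,6,8}; box has {1,2,3,4,5,6,8} → only 9 remains.
(7,7) = 1: row 7 has {4,5,7}; col 7 has {2,4,5,6,8,9}; box has {2,3,4,7,8,9} → only 1 remains.
(7,8) = 6: row 7 has {1,4,5,7}; col 8 has {1,2,3,7,8}; box has {1,2,3,4,7,8,9} → only 6 remains.
(8,8) = 5: row 8 has {2,3,6}; col 8 has {1,2,3,6,7,8}; box has {1,2,3,4,6,7,8,9} → only 5 remains.
(9,1) = 7: row 9 has {2,4,5,8,9}; col 1 has {1,3,6,9}; box has {5} → only 7 remains.
(1,6) = 5: row 1 has {3,7,8,9}; col 6 has {1,2,3,4,6,8,9}; box has {2,4,8} → only 5 remains.
(2,7) = 3: row 2 has {1,2,5,7,8}; col 7 has {1,2,4,5,6,8,9}; box has {5,6,7,8} → only 3 remains.
(3,6) = 7: row 3 has {4,6,8}; col 6 has {1,2,3,4,5,6,8,9}; box has {2,4,5,8} → only 7 remains.
(3,8) = 9: row 3 has {4,6,7,8}; col 8 has {1,2,3,5,6,7,8}; box has {3,5,6,7,8} → only 9 remains.
(4,5) = 8: row 4 has {1,2,3,4,5,6,7,9}; col 5 has {2,4,5,7}; box has {1,2,3,4,5,7,9} → only 8 remains.
(5,7) = 7: row 5 has {2,3,5,6,8,9}; col 7 has {1,2,3,4,5,6,8,9}; box has {1,2,3,4,5,6,8,9} → only 7 remains.
(6,4) = 6: row 6 has {1,2,3,4,7,9}; col 4 has {2,4,5}; box has {1,2,3,4,5,7,8,9} → only 6 remains.
(1,4) = 1: row 1 has {3,5,7,8,9}; col 4 has {2,4,5,6}; box has {2,4,5,7,8} → only 1 remains.
(1,5) = 6: row 1 has {1,3,5,7,8,9}; col 5 has {2,4,5,7,8}; box has {1,2,4,5,7,8} → only 6 remains.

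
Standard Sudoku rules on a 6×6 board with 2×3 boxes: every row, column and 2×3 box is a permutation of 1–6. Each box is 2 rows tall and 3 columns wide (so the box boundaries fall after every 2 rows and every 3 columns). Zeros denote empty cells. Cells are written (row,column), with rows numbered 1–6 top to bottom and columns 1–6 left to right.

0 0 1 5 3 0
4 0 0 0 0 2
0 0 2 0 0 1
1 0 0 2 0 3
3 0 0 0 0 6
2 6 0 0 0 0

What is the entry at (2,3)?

3

(1,1) = 6 (sole candidate).
(1,2) = 2 (sole candidate).
(1,6) = 4 (sole candidate).
(3,1) = 5 (sole candidate).
(4,2) = 4 (sole candidate).
(4,3) = 6 (sole candidate).
(4,5) = 5 (sole candidate).
(6,6) = 5 (sole candidate).
(3,2) = 3 (sole candidate).
(6,3) = 4 (sole candidate).
(6,5) = 1 (sole candidate).
(2,2) = 5 (sole candidate).
(2,3) = 3: row 2 has {2,4,5}; col 3 has {1,2,4,6}; box has {1,2,4,5,6} → only 3 remains.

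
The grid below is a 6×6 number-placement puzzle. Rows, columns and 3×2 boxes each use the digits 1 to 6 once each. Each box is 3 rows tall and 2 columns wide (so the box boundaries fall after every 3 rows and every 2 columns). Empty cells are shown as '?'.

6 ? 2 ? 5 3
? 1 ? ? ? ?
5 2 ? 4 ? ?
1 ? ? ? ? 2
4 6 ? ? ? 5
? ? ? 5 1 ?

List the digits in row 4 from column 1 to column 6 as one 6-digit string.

156342

R1C2 = 4 (sole candidate).
R1C4 = 1 (sole candidate).
R2C1 = 3 (sole candidate).
R2C4 = 6 (sole candidate).
R2C6 = 4 (sole candidate).
R3C3 = 3 (sole candidate).
R3C5 = 6 (sole candidate).
R3C6 = 1 (sole candidate).
R4C4 = 3: row 4 has {1,2}; col 4 has {1,4,5,6}; box has {5} → only 3 remains.
R4C5 = 4: row 4 has {1,2,3}; col 5 has {1,5,6}; box has {1,2,5} → only 4 remains.
R5C3 = 1 (sole candidate).
R5C4 = 2 (sole candidate).
R5C5 = 3 (sole candidate).
R6C1 = 2 (sole candidate).
R6C2 = 3 (sole candidate).
R6C6 = 6 (sole candidate).
R2C3 = 5 (sole candidate).
R2C5 = 2 (sole candidate).
R4C2 = 5: row 4 has {1,2,3,4}; col 2 has {1,2,3,4,6}; box has {1,2,3,4,6} → only 5 remains.
R4C3 = 6: row 4 has {1,2,3,4,5}; col 3 has {1,2,3,5}; box has {1,2,3,5} → only 6 remains.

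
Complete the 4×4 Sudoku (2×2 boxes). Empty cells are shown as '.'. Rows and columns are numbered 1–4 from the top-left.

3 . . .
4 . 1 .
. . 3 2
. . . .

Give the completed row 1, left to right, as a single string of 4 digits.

R1C4 = 4: row 1 has {3}; col 4 has {2}; box has {1} → only 4 remains.
R2C2 = 2: row 2 has {1,4}; col 2 has {}; box has {3,4} → only 2 remains.
R2C4 = 3: row 2 has {1,2,4}; col 4 has {2,4}; box has {1,4} → only 3 remains.
R3C1 = 1: row 3 has {2,3}; col 1 has {3,4}; box has {} → only 1 remains.
R3C2 = 4: row 3 has {1,2,3}; col 2 has {2}; box has {1} → only 4 remains.
R4C1 = 2: row 4 has {}; col 1 has {1,3,4}; box has {1,4} → only 2 remains.
R4C2 = 3: row 4 has {2}; col 2 has {2,4}; box has {1,2,4} → only 3 remains.
R4C3 = 4: row 4 has {2,3}; col 3 has {1,3}; box has {2,3} → only 4 remains.
R4C4 = 1: row 4 has {2,3,4}; col 4 has {2,3,4}; box has {2,3,4} → only 1 remains.
R1C2 = 1: row 1 has {3,4}; col 2 has {2,3,4}; box has {2,3,4} → only 1 remains.
R1C3 = 2: row 1 has {1,3,4}; col 3 has {1,3,4}; box has {1,3,4} → only 2 remains.

3124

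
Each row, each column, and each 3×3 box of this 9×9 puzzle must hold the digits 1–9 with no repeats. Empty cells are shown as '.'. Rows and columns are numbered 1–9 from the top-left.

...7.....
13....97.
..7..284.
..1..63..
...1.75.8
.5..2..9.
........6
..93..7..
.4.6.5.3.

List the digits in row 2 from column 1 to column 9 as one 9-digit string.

135468972

r4c8 = 2 (sole candidate).
r5c8 = 6 (sole candidate).
r7c4 = 2 (hidden single in column 4).
r1c7 = 6 (hidden single in column 7).
r9c7 = 2 (hidden single in column 7).
r9c3 = 8 (sole candidate).
r9c1 = 7 (sole candidate).
r7c2 = 1 (sole candidate).
r7c7 = 4 (sole candidate).
r6c7 = 1 (sole candidate).
r6c9 = 7 (hidden single in row 6).
r4c9 = 4 (sole candidate).
r4c2 = 7 (hidden single in row 4).
r7c5 = 7 (hidden single in row 7).
r7c6 = 9 (hidden single in row 7).
r9c5 = 1 (sole candidate).
r9c9 = 9 (sole candidate).
r3c9 = 1 (hidden single in row 3).
r1c8 = 5 (sole candidate).
r2c9 = 2: row 2 has {1,3,7,9}; col 9 has {1,4,6,7,8,9}; box has {1,4,5,6,7,8,9} → only 2 remains.
r7c8 = 8 (sole candidate).
r8c8 = 1 (sole candidate).
r8c9 = 5 (sole candidate).
r1c9 = 3 (sole candidate).
r1c6 = 1 (hidden single in row 1).
r3c5 = 3 (hidden single in row 3).
r1c2 = 8 (hidden single in column 2).
r2c5 = 6: in column 5, 6 can only go here (every other open cell in that column sees a 6).
r6c3 = 6 (hidden single in column 3).
r4c5 = 5 (hidden single in column 5).
r8c5 = 8 (hidden single in column 5).
r8c6 = 4 (sole candidate).
r2c6 = 8: row 2 has {1,2,3,6,7,9}; col 6 has {1,2,4,5,6,7,9}; box has {1,2,3,6,7} → only 8 remains.
r6c6 = 3 (sole candidate).
Singles propagation stalls; r2c3 is still open with candidates {4,5}.
  Try r2c3 = 4: this forces r1c3=2, r2c4=5, r3c4=9, r4c4=8, r5c3=3, r6c4=4, r7c3=5, r1c1=9; then r4c1 has no candidate left — contradiction.
So r2c3 = 5.
r2c4 = 4: row 2 has {1,2,3,5,6,7,8,9}; col 4 has {1,2,3,6,7}; box has {1,2,3,6,7,8} → only 4 remains.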